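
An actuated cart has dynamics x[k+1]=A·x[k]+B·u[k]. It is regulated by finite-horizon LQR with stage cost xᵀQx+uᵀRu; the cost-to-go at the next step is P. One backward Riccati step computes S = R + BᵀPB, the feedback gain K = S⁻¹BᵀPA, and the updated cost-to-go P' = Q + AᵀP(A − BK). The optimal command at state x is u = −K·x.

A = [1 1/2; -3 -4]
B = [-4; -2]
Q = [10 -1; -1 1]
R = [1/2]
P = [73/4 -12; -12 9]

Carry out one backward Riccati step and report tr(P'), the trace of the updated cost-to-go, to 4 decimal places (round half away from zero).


84.2978

BᵀP = [-49.0000 30.0000]
S = R + BᵀPB = [1/2] + [136.0000] = [136.5000]
BᵀPA = [-139.0000 -144.5000]
K = S⁻¹·BᵀPA = [-1.0183 -1.0586]
A−BK = [-3.0733 -3.7344; -5.0366 -6.1172]
AᵀP(A−BK) = [29.7042 35.9785; 35.9785 43.5936]
P' = Q + AᵀP(A−BK) = [39.7042 34.9785; 34.9785 44.5936]
tr(P') = 84.2978


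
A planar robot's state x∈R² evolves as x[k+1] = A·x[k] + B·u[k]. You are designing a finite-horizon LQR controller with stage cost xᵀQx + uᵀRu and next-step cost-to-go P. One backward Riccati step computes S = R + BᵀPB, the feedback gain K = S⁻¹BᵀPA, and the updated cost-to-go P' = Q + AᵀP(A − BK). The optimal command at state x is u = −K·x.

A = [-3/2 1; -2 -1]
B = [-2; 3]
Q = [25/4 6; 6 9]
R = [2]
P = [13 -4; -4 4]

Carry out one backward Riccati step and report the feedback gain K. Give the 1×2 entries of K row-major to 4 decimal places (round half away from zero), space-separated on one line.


BᵀP = [-38.0000 20.0000]
S = R + BᵀPB = [2] + [136.0000] = [138.0000]
BᵀPA = [17.0000 -58.0000]
K = S⁻¹·BᵀPA = [0.1232 -0.4203]
A−BK = [-1.2536 0.1594; -2.3696 0.2609]
AᵀP(A−BK) = [19.1558 -2.3551; -2.3551 0.6232]
P' = Q + AᵀP(A−BK) = [25.4058 3.6449; 3.6449 9.6232]
tr(P') = 35.0290

0.1232 -0.4203


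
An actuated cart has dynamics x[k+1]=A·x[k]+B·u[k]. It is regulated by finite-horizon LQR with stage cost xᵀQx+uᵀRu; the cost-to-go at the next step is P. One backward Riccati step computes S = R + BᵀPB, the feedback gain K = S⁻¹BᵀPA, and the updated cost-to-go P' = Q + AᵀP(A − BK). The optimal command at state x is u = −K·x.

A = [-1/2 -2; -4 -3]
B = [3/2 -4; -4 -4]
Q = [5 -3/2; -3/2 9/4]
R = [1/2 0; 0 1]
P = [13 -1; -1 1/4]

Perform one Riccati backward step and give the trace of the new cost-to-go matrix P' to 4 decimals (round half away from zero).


7.8679

BᵀP = [23.5000 -2.5000; -48.0000 3.0000]
S = R + BᵀPB = [1/2 0; 0 1] + [45.2500 -84.0000; -84.0000 180.0000] = [45.7500 -84.0000; -84.0000 181.0000]
BᵀPA = [-1.7500 -39.5000; 12.0000 87.0000]
K = S⁻¹·BᵀPA = [0.5644 0.1294; 0.3282 0.5407]
A−BK = [-0.0337 -0.0312; -0.4295 -0.3195]
AᵀP(A−BK) = [0.2989 0.2378; 0.2378 0.3190]
P' = Q + AᵀP(A−BK) = [5.2989 -1.2622; -1.2622 2.5690]
tr(P') = 7.8679


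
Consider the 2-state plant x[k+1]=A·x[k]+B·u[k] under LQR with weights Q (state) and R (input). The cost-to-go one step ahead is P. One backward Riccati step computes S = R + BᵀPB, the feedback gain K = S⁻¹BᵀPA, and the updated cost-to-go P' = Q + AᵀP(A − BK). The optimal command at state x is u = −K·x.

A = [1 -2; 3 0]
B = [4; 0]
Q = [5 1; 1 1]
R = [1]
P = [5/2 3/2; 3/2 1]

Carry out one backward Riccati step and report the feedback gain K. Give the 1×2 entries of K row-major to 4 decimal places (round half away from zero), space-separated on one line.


0.6829 -0.4878

BᵀP = [10.0000 6.0000]
S = R + BᵀPB = [1] + [40.0000] = [41.0000]
BᵀPA = [28.0000 -20.0000]
K = S⁻¹·BᵀPA = [0.6829 -0.4878]
A−BK = [-1.7317 -0.0488; 3.0000 0.0000]
AᵀP(A−BK) = [1.3780 -0.3415; -0.3415 0.2439]
P' = Q + AᵀP(A−BK) = [6.3780 0.6585; 0.6585 1.2439]
tr(P') = 7.6220


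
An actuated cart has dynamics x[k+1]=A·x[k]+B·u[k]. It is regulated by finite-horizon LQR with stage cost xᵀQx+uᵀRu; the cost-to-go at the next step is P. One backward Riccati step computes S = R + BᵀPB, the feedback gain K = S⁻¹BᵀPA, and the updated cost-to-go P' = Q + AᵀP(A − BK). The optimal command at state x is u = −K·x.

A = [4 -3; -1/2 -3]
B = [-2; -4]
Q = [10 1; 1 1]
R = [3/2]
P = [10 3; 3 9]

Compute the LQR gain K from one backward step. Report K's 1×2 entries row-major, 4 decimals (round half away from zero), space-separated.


-0.4582 0.9507

BᵀP = [-32.0000 -42.0000]
S = R + BᵀPB = [3/2] + [232.0000] = [233.5000]
BᵀPA = [-107.0000 222.0000]
K = S⁻¹·BᵀPA = [-0.4582 0.9507]
A−BK = [3.0835 -1.0985; -2.3330 0.8030]
AᵀP(A−BK) = [101.2179 -36.2698; -36.2698 13.9336]
P' = Q + AᵀP(A−BK) = [111.2179 -35.2698; -35.2698 14.9336]
tr(P') = 126.1515


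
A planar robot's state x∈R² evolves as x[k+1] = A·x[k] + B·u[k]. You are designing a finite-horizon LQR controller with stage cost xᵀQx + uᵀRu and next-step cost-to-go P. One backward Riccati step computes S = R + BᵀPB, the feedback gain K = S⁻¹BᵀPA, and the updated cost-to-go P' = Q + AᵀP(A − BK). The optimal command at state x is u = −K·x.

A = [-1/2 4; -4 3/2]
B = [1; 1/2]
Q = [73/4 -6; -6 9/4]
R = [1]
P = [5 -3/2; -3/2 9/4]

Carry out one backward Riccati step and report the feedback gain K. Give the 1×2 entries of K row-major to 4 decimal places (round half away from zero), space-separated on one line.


BᵀP = [4.2500 -0.3750]
S = R + BᵀPB = [1] + [4.0625] = [5.0625]
BᵀPA = [-0.6250 16.4375]
K = S⁻¹·BᵀPA = [-0.1235 3.2469]
A−BK = [-0.3765 0.7531; -3.9383 -0.1235]
AᵀP(A−BK) = [31.1728 3.6543; 3.6543 13.6914]
P' = Q + AᵀP(A−BK) = [49.4228 -2.3457; -2.3457 15.9414]
tr(P') = 65.3642

-0.1235 3.2469


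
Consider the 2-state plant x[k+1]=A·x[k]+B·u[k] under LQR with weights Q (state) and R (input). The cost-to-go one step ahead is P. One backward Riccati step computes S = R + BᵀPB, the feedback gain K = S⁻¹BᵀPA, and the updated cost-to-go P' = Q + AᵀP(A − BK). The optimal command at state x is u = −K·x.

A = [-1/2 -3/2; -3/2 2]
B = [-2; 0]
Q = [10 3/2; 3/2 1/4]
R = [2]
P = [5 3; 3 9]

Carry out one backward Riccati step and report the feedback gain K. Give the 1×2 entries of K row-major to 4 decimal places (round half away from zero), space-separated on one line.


0.6364 0.1364

BᵀP = [-10.0000 -6.0000]
S = R + BᵀPB = [2] + [20.0000] = [22.0000]
BᵀPA = [14.0000 3.0000]
K = S⁻¹·BᵀPA = [0.6364 0.1364]
A−BK = [0.7727 -1.2273; -1.5000 2.0000]
AᵀP(A−BK) = [17.0909 -21.4091; -21.4091 28.8409]
P' = Q + AᵀP(A−BK) = [27.0909 -19.9091; -19.9091 29.0909]
tr(P') = 56.1818


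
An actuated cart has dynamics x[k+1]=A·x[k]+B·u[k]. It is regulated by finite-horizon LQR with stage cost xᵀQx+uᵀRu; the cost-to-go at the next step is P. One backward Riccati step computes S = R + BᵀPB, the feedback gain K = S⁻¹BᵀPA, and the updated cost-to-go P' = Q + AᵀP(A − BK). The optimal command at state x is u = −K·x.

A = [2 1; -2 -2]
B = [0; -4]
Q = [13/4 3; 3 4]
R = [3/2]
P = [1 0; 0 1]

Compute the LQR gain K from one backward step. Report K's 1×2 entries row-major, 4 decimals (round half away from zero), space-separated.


0.4571 0.4571

BᵀP = [0.0000 -4.0000]
S = R + BᵀPB = [3/2] + [16.0000] = [17.5000]
BᵀPA = [8.0000 8.0000]
K = S⁻¹·BᵀPA = [0.4571 0.4571]
A−BK = [2.0000 1.0000; -0.1714 -0.1714]
AᵀP(A−BK) = [4.3429 2.3429; 2.3429 1.3429]
P' = Q + AᵀP(A−BK) = [7.5929 5.3429; 5.3429 5.3429]
tr(P') = 12.9357


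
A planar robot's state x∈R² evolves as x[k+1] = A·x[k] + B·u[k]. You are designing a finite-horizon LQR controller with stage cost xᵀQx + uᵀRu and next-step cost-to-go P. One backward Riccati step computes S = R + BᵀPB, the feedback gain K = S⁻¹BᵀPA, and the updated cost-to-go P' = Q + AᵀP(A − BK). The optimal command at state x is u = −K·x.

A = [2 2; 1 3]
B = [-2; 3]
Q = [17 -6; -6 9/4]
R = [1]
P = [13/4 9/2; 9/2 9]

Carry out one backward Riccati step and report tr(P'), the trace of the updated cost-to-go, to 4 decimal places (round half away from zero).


69.4939

BᵀP = [7.0000 18.0000]
S = R + BᵀPB = [1] + [40.0000] = [41.0000]
BᵀPA = [32.0000 68.0000]
K = S⁻¹·BᵀPA = [0.7805 1.6585]
A−BK = [3.5610 5.3171; -1.3415 -1.9756]
AᵀP(A−BK) = [15.0244 22.9268; 22.9268 35.2195]
P' = Q + AᵀP(A−BK) = [32.0244 16.9268; 16.9268 37.4695]
tr(P') = 69.4939


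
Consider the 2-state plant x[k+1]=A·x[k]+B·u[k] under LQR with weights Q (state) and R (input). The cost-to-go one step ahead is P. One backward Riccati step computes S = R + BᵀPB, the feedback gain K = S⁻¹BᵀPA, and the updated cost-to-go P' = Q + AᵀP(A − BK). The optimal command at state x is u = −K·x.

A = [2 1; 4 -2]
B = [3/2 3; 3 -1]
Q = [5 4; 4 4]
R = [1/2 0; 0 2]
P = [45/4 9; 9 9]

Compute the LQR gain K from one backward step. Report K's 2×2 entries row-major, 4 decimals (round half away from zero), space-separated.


BᵀP = [43.8750 40.5000; 24.7500 18.0000]
S = R + BᵀPB = [1/2 0; 0 2] + [187.3125 91.1250; 91.1250 56.2500] = [187.8125 91.1250; 91.1250 58.2500]
BᵀPA = [249.7500 -37.1250; 121.5000 -11.2500]
K = S⁻¹·BᵀPA = [1.3186 -0.4314; 0.0230 0.4818]
A−BK = [-0.0470 0.2018; 0.0672 -0.2239]
AᵀP(A−BK) = [0.8791 -0.2876; -0.2876 0.6533]
P' = Q + AᵀP(A−BK) = [5.8791 3.7124; 3.7124 4.6533]
tr(P') = 10.5324

1.3186 -0.4314 0.0230 0.4818


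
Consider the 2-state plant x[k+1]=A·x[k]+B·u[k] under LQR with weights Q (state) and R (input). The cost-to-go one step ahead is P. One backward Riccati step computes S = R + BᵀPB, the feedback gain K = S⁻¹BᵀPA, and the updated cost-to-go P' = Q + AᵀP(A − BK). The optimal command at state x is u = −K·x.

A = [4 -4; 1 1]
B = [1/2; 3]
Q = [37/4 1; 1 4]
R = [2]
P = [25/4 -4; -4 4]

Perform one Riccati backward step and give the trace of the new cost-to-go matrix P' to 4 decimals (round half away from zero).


BᵀP = [-8.8750 10.0000]
S = R + BᵀPB = [2] + [25.5625] = [27.5625]
BᵀPA = [-25.5000 45.5000]
K = S⁻¹·BᵀPA = [-0.9252 1.6508]
A−BK = [4.4626 -4.8254; 3.7755 -3.9524]
AᵀP(A−BK) = [48.4082 -53.9048; -53.9048 60.8889]
P' = Q + AᵀP(A−BK) = [57.6582 -52.9048; -52.9048 64.8889]
tr(P') = 122.5471

122.5471


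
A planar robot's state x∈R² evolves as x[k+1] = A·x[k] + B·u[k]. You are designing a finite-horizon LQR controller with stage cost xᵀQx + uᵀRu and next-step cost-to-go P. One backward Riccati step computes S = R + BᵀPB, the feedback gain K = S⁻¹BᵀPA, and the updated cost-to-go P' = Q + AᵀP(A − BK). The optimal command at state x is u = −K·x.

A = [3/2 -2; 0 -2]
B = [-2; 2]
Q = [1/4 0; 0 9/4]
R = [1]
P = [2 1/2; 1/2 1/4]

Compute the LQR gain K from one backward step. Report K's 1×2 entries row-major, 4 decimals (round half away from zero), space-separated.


BᵀP = [-3.0000 -0.5000]
S = R + BᵀPB = [1] + [5.0000] = [6.0000]
BᵀPA = [-4.5000 7.0000]
K = S⁻¹·BᵀPA = [-0.7500 1.1667]
A−BK = [0.0000 0.3333; 1.5000 -4.3333]
AᵀP(A−BK) = [1.1250 -2.2500; -2.2500 4.8333]
P' = Q + AᵀP(A−BK) = [1.3750 -2.2500; -2.2500 7.0833]
tr(P') = 8.4583

-0.7500 1.1667


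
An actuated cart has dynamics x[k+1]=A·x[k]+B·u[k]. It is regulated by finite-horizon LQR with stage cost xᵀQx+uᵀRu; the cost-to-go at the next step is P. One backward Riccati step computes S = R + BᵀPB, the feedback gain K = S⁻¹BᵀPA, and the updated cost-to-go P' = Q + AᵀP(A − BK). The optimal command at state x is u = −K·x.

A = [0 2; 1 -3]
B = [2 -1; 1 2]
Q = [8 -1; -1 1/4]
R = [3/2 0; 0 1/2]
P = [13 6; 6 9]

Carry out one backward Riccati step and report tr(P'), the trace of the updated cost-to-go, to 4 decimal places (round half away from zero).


BᵀP = [32.0000 21.0000; -1.0000 12.0000]
S = R + BᵀPB = [3/2 0; 0 1/2] + [85.0000 10.0000; 10.0000 25.0000] = [86.5000 10.0000; 10.0000 25.5000]
BᵀPA = [21.0000 1.0000; 12.0000 -38.0000]
K = S⁻¹·BᵀPA = [0.1973 0.1926; 0.3932 -1.5657]
A−BK = [-0.0014 0.0492; 0.0163 -0.0611]
AᵀP(A−BK) = [0.1378 -0.2554; -0.2554 1.3103]
P' = Q + AᵀP(A−BK) = [8.1378 -1.2554; -1.2554 1.5603]
tr(P') = 9.6982

9.6982


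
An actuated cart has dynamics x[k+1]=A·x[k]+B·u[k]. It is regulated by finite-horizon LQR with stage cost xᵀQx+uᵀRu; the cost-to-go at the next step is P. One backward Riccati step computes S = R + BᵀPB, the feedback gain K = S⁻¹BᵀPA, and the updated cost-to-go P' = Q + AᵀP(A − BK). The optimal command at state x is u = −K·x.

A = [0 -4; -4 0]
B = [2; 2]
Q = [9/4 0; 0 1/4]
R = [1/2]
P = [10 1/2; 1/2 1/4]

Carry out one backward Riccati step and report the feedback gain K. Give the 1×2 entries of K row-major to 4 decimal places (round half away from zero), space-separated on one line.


BᵀP = [21.0000 1.5000]
S = R + BᵀPB = [1/2] + [45.0000] = [45.5000]
BᵀPA = [-6.0000 -84.0000]
K = S⁻¹·BᵀPA = [-0.1319 -1.8462]
A−BK = [0.2637 -0.3077; -3.7363 3.6923]
AᵀP(A−BK) = [3.2088 -3.0769; -3.0769 4.9231]
P' = Q + AᵀP(A−BK) = [5.4588 -3.0769; -3.0769 5.1731]
tr(P') = 10.6319

-0.1319 -1.8462


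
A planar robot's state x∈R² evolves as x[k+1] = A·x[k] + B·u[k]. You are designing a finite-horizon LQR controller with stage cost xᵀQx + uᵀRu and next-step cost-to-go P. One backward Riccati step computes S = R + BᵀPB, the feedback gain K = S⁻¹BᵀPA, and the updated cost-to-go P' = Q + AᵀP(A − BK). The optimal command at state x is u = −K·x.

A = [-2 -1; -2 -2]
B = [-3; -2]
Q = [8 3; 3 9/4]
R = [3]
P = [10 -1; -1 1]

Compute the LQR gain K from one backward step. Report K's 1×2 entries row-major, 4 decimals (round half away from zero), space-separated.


0.6353 0.3059

BᵀP = [-28.0000 1.0000]
S = R + BᵀPB = [3] + [82.0000] = [85.0000]
BᵀPA = [54.0000 26.0000]
K = S⁻¹·BᵀPA = [0.6353 0.3059]
A−BK = [-0.0941 -0.0824; -0.7294 -1.3882]
AᵀP(A−BK) = [1.6941 1.4824; 1.4824 2.0471]
P' = Q + AᵀP(A−BK) = [9.6941 4.4824; 4.4824 4.2971]
tr(P') = 13.9912


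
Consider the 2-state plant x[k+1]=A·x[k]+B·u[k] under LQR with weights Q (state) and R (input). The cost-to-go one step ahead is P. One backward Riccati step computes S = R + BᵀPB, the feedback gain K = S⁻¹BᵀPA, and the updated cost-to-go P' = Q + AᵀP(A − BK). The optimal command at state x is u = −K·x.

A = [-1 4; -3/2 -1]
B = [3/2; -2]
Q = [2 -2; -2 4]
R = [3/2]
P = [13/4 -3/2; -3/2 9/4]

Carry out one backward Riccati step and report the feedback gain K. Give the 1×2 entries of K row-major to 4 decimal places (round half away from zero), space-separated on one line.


0.0839 1.4266

BᵀP = [7.8750 -6.7500]
S = R + BᵀPB = [3/2] + [25.3125] = [26.8125]
BᵀPA = [2.2500 38.2500]
K = S⁻¹·BᵀPA = [0.0839 1.4266]
A−BK = [-1.1259 1.8601; -1.3322 1.8531]
AᵀP(A−BK) = [3.6237 -5.3348; -5.3348 11.6836]
P' = Q + AᵀP(A−BK) = [5.6237 -7.3348; -7.3348 15.6836]
tr(P') = 21.3073


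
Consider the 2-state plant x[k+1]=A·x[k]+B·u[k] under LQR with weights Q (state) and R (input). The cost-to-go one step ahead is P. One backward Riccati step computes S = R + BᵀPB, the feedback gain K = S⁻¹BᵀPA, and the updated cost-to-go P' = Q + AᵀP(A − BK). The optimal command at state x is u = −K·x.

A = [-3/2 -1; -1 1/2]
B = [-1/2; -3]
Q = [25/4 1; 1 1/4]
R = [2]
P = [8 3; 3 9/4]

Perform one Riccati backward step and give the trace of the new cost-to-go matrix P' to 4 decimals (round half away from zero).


15.7838

BᵀP = [-13.0000 -8.2500]
S = R + BᵀPB = [2] + [31.2500] = [33.2500]
BᵀPA = [27.7500 8.8750]
K = S⁻¹·BᵀPA = [0.8346 0.2669]
A−BK = [-1.0827 -0.8665; 1.5038 1.3008]
AᵀP(A−BK) = [6.0902 4.2180; 4.2180 3.1936]
P' = Q + AᵀP(A−BK) = [12.3402 5.2180; 5.2180 3.4436]
tr(P') = 15.7838


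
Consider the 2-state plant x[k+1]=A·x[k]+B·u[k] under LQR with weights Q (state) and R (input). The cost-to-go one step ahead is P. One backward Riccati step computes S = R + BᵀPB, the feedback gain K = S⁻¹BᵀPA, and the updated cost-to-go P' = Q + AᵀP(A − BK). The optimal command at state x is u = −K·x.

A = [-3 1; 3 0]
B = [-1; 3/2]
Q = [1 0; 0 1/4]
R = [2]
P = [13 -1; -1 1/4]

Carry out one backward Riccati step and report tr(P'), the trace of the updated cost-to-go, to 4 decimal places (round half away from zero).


17.9840

BᵀP = [-14.5000 1.3750]
S = R + BᵀPB = [2] + [16.5625] = [18.5625]
BᵀPA = [47.6250 -14.5000]
K = S⁻¹·BᵀPA = [2.5657 -0.7811]
A−BK = [-0.4343 0.2189; -0.8485 1.1717]
AᵀP(A−BK) = [15.0606 -4.7980; -4.7980 1.6734]
P' = Q + AᵀP(A−BK) = [16.0606 -4.7980; -4.7980 1.9234]
tr(P') = 17.9840


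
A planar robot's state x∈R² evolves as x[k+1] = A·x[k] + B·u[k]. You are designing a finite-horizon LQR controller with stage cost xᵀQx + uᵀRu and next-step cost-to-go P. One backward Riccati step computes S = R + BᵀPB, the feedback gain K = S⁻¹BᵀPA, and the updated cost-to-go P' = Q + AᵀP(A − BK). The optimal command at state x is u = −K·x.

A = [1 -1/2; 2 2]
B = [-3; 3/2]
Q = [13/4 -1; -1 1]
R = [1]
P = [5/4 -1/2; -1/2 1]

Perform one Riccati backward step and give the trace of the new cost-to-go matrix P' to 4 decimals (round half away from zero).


BᵀP = [-4.5000 3.0000]
S = R + BᵀPB = [1] + [18.0000] = [19.0000]
BᵀPA = [1.5000 8.2500]
K = S⁻¹·BᵀPA = [0.0789 0.4342]
A−BK = [1.2368 0.8026; 1.8816 1.3487]
AᵀP(A−BK) = [3.1316 2.2237; 2.2237 1.7303]
P' = Q + AᵀP(A−BK) = [6.3816 1.2237; 1.2237 2.7303]
tr(P') = 9.1118

9.1118


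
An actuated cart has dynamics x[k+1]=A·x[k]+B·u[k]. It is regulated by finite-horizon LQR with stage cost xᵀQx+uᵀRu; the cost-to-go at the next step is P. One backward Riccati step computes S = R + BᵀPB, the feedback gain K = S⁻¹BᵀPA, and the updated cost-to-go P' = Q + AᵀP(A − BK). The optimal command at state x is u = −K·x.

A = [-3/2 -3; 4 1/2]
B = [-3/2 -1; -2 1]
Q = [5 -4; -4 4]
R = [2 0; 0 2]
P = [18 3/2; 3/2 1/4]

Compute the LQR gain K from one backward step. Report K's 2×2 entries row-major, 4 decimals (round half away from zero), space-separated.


0.2963 1.2077 0.6769 0.9255

BᵀP = [-30.0000 -2.7500; -16.5000 -1.2500]
S = R + BᵀPB = [2 0; 0 2] + [50.5000 27.2500; 27.2500 15.2500] = [52.5000 27.2500; 27.2500 17.2500]
BᵀPA = [34.0000 88.6250; 19.7500 48.8750]
K = S⁻¹·BᵀPA = [0.2963 1.2077; 0.6769 0.9255]
A−BK = [-0.3787 -0.2629; 3.9157 1.9900]
AᵀP(A−BK) = [3.0579 3.0341; 3.0341 5.2949]
P' = Q + AᵀP(A−BK) = [8.0579 -0.9659; -0.9659 9.2949]
tr(P') = 17.3528


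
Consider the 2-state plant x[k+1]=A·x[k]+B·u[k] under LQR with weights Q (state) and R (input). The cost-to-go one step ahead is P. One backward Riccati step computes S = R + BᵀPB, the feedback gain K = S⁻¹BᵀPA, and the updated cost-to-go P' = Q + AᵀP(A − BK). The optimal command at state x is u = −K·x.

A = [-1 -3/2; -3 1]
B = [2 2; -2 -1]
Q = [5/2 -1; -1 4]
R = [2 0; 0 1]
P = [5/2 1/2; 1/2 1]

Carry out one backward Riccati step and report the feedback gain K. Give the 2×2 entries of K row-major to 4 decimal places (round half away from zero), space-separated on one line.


0.7821 -0.2372 -1.1538 -0.4615

BᵀP = [4.0000 -1.0000; 4.5000 0.0000]
S = R + BᵀPB = [2 0; 0 1] + [10.0000 9.0000; 9.0000 9.0000] = [12.0000 9.0000; 9.0000 10.0000]
BᵀPA = [-1.0000 -7.0000; -4.5000 -6.7500]
K = S⁻¹·BᵀPA = [0.7821 -0.2372; -1.1538 -0.4615]
A−BK = [-0.2564 -0.1026; -2.5897 0.0641]
AᵀP(A−BK) = [10.0897 0.1859; 0.1859 0.3494]
P' = Q + AᵀP(A−BK) = [12.5897 -0.8141; -0.8141 4.3494]
tr(P') = 16.9391


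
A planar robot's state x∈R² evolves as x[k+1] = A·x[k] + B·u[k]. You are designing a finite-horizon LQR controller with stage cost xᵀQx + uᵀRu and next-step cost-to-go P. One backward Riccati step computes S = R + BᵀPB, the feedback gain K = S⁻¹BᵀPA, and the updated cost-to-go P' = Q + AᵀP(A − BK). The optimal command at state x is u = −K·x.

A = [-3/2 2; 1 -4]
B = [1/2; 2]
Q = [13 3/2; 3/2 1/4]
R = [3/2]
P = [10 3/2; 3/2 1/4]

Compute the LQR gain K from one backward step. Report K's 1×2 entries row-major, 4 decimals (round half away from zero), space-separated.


BᵀP = [8.0000 1.2500]
S = R + BᵀPB = [3/2] + [6.5000] = [8.0000]
BᵀPA = [-10.7500 11.0000]
K = S⁻¹·BᵀPA = [-1.3438 1.3750]
A−BK = [-0.8281 1.3125; 3.6875 -6.7500]
AᵀP(A−BK) = [3.8047 -4.2188; -4.2188 4.8750]
P' = Q + AᵀP(A−BK) = [16.8047 -2.7188; -2.7188 5.1250]
tr(P') = 21.9297

-1.3438 1.3750


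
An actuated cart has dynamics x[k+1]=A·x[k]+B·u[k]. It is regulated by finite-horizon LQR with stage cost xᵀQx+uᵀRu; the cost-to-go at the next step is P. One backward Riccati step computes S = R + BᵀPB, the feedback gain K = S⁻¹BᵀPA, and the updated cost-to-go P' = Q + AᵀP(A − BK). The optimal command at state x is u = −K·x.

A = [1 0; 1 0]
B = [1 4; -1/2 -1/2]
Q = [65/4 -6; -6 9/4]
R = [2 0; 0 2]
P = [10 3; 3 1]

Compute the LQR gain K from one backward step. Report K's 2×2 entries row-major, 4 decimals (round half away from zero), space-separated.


BᵀP = [8.5000 2.5000; 38.5000 11.5000]
S = R + BᵀPB = [2 0; 0 2] + [7.2500 32.7500; 32.7500 148.2500] = [9.2500 32.7500; 32.7500 150.2500]
BᵀPA = [11.0000 0.0000; 50.0000 0.0000]
K = S⁻¹·BᵀPA = [0.0481 0.0000; 0.3223 0.0000]
A−BK = [-0.3373 0.0000; 1.1852 0.0000]
AᵀP(A−BK) = [0.3562 0.0000; 0.0000 0.0000]
P' = Q + AᵀP(A−BK) = [16.6062 -6.0000; -6.0000 2.2500]
tr(P') = 18.8562

0.0481 0.0000 0.3223 0.0000


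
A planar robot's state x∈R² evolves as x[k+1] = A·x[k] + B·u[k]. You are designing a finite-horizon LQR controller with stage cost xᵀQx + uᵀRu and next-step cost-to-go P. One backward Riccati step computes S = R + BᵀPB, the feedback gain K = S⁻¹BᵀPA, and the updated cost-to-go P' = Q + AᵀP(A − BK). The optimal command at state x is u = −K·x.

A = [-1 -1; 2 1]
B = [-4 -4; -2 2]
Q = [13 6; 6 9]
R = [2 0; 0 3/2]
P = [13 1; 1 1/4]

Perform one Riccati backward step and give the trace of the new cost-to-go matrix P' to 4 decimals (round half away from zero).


BᵀP = [-54.0000 -4.5000; -50.0000 -3.5000]
S = R + BᵀPB = [2 0; 0 3/2] + [225.0000 207.0000; 207.0000 193.0000] = [227.0000 207.0000; 207.0000 194.5000]
BᵀPA = [45.0000 49.5000; 43.0000 46.5000]
K = S⁻¹·BᵀPA = [-0.1140 0.0017; 0.3424 0.2372]
A−BK = [-0.0864 -0.0441; 1.0871 0.5290]
AᵀP(A−BK) = [0.4065 0.2211; 0.2211 0.1330]
P' = Q + AᵀP(A−BK) = [13.4065 6.2211; 6.2211 9.1330]
tr(P') = 22.5395

22.5395


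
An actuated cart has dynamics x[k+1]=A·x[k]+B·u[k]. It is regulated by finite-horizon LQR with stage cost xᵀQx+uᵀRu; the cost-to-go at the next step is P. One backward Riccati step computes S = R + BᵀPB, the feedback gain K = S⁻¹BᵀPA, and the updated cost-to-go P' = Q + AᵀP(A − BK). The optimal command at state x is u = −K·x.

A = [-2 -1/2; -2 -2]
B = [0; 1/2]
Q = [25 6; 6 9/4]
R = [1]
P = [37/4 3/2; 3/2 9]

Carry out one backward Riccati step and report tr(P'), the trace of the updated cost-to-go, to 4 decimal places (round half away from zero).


92.5962

BᵀP = [0.7500 4.5000]
S = R + BᵀPB = [1] + [2.2500] = [3.2500]
BᵀPA = [-10.5000 -9.3750]
K = S⁻¹·BᵀPA = [-3.2308 -2.8846]
A−BK = [-2.0000 -0.5000; -0.3846 -0.5577]
AᵀP(A−BK) = [51.0769 22.4615; 22.4615 14.2692]
P' = Q + AᵀP(A−BK) = [76.0769 28.4615; 28.4615 16.5192]
tr(P') = 92.5962


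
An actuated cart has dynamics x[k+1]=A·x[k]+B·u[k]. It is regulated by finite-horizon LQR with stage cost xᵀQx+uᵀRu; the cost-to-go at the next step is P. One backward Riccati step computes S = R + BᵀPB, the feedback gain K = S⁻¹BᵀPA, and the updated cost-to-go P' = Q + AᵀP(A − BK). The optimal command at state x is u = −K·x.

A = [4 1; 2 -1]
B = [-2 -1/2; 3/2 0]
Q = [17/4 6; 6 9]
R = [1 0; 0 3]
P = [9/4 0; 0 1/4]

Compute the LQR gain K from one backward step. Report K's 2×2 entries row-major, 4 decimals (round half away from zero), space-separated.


-1.5761 -0.4556 -0.2677 -0.0281

BᵀP = [-4.5000 0.3750; -1.1250 0.0000]
S = R + BᵀPB = [1 0; 0 3] + [9.5625 2.2500; 2.2500 0.5625] = [10.5625 2.2500; 2.2500 3.5625]
BᵀPA = [-17.2500 -4.8750; -4.5000 -1.1250]
K = S⁻¹·BᵀPA = [-1.5761 -0.4556; -0.2677 -0.0281]
A−BK = [0.7139 0.0748; 4.3642 -0.3167]
AᵀP(A−BK) = [8.6074 0.5153; 0.5153 0.2476]
P' = Q + AᵀP(A−BK) = [12.8574 6.5153; 6.5153 9.2476]
tr(P') = 22.1050


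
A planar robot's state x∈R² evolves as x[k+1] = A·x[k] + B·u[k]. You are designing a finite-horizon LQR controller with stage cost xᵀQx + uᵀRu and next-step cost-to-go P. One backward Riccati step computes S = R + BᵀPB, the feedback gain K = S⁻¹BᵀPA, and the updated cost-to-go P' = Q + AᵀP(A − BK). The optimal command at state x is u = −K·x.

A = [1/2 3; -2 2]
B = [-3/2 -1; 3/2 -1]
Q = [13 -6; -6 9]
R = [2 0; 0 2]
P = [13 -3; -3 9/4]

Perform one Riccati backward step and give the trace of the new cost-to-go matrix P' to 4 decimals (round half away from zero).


32.6859

BᵀP = [-24.0000 7.8750; -10.0000 0.7500]
S = R + BᵀPB = [2 0; 0 2] + [47.8125 16.1250; 16.1250 9.2500] = [49.8125 16.1250; 16.1250 11.2500]
BᵀPA = [-27.7500 -56.2500; -6.5000 -28.5000]
K = S⁻¹·BᵀPA = [-0.6904 -0.5768; 0.4118 -1.7066]
A−BK = [-0.1238 0.4282; -0.5526 1.1586]
AᵀP(A−BK) = [1.7683 -1.5986; -1.5986 8.9176]
P' = Q + AᵀP(A−BK) = [14.7683 -7.5986; -7.5986 17.9176]
tr(P') = 32.6859


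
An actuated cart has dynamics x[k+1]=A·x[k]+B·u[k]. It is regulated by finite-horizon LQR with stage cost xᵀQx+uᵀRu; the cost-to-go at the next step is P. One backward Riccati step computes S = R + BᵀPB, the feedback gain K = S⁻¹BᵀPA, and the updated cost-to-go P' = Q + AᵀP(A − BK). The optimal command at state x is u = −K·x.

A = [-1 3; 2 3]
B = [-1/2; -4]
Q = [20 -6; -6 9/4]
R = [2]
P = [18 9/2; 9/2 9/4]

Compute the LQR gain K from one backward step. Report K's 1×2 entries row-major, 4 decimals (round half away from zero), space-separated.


BᵀP = [-27.0000 -11.2500]
S = R + BᵀPB = [2] + [58.5000] = [60.5000]
BᵀPA = [4.5000 -114.7500]
K = S⁻¹·BᵀPA = [0.0744 -1.8967]
A−BK = [-0.9628 2.0517; 2.2975 -4.5868]
AᵀP(A−BK) = [8.6653 -18.4649; -18.4649 45.6043]
P' = Q + AᵀP(A−BK) = [28.6653 -24.4649; -24.4649 47.8543]
tr(P') = 76.5196

0.0744 -1.8967


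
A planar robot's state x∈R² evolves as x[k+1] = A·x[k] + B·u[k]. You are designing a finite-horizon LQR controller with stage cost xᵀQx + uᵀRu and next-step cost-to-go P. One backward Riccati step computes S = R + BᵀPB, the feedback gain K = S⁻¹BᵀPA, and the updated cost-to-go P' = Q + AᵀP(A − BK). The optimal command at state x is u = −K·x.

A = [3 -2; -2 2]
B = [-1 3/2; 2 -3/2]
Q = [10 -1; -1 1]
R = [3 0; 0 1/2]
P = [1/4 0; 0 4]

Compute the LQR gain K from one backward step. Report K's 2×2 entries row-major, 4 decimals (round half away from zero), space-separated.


-0.1510 0.2034 1.1186 -1.0169

BᵀP = [-0.2500 8.0000; 0.3750 -6.0000]
S = R + BᵀPB = [3 0; 0 1/2] + [16.2500 -12.3750; -12.3750 9.5625] = [19.2500 -12.3750; -12.3750 10.0625]
BᵀPA = [-16.7500 16.5000; 13.1250 -12.7500]
K = S⁻¹·BᵀPA = [-0.1510 0.2034; 1.1186 -1.0169]
A−BK = [1.1710 -0.2712; -0.0200 0.0678]
AᵀP(A−BK) = [1.0385 -0.7458; -0.7458 0.6780]
P' = Q + AᵀP(A−BK) = [11.0385 -1.7458; -1.7458 1.6780]
tr(P') = 12.7165


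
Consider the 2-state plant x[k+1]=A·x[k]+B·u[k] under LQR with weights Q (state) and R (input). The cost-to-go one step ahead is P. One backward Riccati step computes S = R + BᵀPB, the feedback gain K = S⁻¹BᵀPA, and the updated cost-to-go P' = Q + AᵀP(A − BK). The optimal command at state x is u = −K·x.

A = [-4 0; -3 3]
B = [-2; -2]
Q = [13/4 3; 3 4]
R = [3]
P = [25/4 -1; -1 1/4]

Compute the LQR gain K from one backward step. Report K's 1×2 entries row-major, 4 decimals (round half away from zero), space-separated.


1.7857 0.2143

BᵀP = [-10.5000 1.5000]
S = R + BᵀPB = [3] + [18.0000] = [21.0000]
BᵀPA = [37.5000 4.5000]
K = S⁻¹·BᵀPA = [1.7857 0.2143]
A−BK = [-0.4286 0.4286; 0.5714 3.4286]
AᵀP(A−BK) = [11.2857 1.7143; 1.7143 1.2857]
P' = Q + AᵀP(A−BK) = [14.5357 4.7143; 4.7143 5.2857]
tr(P') = 19.8214


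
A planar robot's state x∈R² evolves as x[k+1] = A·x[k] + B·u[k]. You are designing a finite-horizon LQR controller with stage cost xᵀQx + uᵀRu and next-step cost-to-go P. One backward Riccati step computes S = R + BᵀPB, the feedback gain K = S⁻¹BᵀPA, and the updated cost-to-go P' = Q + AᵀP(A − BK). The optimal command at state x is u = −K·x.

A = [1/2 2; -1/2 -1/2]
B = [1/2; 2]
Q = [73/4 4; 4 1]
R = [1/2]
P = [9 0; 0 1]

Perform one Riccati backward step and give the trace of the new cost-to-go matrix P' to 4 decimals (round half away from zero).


BᵀP = [4.5000 2.0000]
S = R + BᵀPB = [1/2] + [6.2500] = [6.7500]
BᵀPA = [1.2500 8.0000]
K = S⁻¹·BᵀPA = [0.1852 1.1852]
A−BK = [0.4074 1.4074; -0.8704 -2.8704]
AᵀP(A−BK) = [2.2685 7.7685; 7.7685 26.7685]
P' = Q + AᵀP(A−BK) = [20.5185 11.7685; 11.7685 27.7685]
tr(P') = 48.2870

48.2870


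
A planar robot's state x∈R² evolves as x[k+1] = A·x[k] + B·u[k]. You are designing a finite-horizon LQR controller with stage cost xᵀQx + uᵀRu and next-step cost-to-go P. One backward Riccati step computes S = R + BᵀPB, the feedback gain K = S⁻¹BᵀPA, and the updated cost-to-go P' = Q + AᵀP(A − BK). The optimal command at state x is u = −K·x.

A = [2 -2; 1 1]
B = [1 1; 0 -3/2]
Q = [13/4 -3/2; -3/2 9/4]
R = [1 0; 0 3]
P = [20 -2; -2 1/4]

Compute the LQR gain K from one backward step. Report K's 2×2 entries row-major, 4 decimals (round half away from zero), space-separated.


1.3070 -1.4050 0.4588 -0.5432

BᵀP = [20.0000 -2.0000; 23.0000 -2.3750]
S = R + BᵀPB = [1 0; 0 3] + [20.0000 23.0000; 23.0000 26.5625] = [21.0000 23.0000; 23.0000 29.5625]
BᵀPA = [38.0000 -42.0000; 43.6250 -48.3750]
K = S⁻¹·BᵀPA = [1.3070 -1.4050; 0.4588 -0.5432]
A−BK = [0.2342 -0.0517; 1.6882 0.1852]
AᵀP(A−BK) = [2.5677 -2.6603; -2.6603 2.9598]
P' = Q + AᵀP(A−BK) = [5.8177 -4.1603; -4.1603 5.2098]
tr(P') = 11.0276


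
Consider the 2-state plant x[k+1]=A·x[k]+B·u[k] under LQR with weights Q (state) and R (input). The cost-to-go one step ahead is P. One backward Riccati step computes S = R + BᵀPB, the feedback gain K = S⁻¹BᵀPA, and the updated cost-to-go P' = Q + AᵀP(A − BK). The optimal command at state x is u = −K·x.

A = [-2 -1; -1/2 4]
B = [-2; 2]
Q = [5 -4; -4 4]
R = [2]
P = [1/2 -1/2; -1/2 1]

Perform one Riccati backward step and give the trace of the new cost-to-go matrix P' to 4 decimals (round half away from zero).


13.8958

BᵀP = [-2.0000 3.0000]
S = R + BᵀPB = [2] + [10.0000] = [12.0000]
BᵀPA = [2.5000 14.0000]
K = S⁻¹·BᵀPA = [0.2083 1.1667]
A−BK = [-1.5833 1.3333; -0.9167 1.6667]
AᵀP(A−BK) = [0.7292 -0.1667; -0.1667 4.1667]
P' = Q + AᵀP(A−BK) = [5.7292 -4.1667; -4.1667 8.1667]
tr(P') = 13.8958


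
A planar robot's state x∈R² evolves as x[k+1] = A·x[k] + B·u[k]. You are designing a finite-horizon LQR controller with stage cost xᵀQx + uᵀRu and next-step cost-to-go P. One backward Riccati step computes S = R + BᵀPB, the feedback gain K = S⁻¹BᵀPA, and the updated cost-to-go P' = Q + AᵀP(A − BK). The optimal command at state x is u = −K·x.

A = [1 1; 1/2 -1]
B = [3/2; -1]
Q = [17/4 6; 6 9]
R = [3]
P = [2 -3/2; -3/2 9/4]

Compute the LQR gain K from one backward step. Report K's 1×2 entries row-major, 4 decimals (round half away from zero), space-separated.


0.1579 0.6316

BᵀP = [4.5000 -4.5000]
S = R + BᵀPB = [3] + [11.2500] = [14.2500]
BᵀPA = [2.2500 9.0000]
K = S⁻¹·BᵀPA = [0.1579 0.6316]
A−BK = [0.7632 0.0526; 0.6579 -0.3684]
AᵀP(A−BK) = [0.7072 0.2039; 0.2039 1.5658]
P' = Q + AᵀP(A−BK) = [4.9572 6.2039; 6.2039 10.5658]
tr(P') = 15.5230


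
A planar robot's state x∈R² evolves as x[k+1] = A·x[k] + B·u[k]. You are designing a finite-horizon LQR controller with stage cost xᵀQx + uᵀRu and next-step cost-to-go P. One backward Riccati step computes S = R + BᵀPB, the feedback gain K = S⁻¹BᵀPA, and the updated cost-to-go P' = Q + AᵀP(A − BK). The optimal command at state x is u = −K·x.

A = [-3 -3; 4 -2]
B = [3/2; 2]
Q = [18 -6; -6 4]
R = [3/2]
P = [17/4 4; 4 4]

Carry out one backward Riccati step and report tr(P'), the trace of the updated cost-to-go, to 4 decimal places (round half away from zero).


BᵀP = [14.3750 14.0000]
S = R + BᵀPB = [3/2] + [49.5625] = [51.0625]
BᵀPA = [12.8750 -71.1250]
K = S⁻¹·BᵀPA = [0.2521 -1.3929]
A−BK = [-3.3782 -0.9106; 3.4957 0.7858]
AᵀP(A−BK) = [3.0037 0.1836; 0.1836 3.1799]
P' = Q + AᵀP(A−BK) = [21.0037 -5.8164; -5.8164 7.1799]
tr(P') = 28.1836

28.1836


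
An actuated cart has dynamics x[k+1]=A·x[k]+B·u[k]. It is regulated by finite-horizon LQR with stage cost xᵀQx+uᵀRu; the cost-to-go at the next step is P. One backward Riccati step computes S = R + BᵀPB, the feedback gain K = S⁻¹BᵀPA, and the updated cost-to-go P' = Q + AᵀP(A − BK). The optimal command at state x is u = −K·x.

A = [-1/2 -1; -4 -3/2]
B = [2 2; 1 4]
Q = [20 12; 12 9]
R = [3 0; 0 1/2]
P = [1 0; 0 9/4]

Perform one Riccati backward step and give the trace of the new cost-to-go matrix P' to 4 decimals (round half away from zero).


30.8529

BᵀP = [2.0000 2.2500; 2.0000 9.0000]
S = R + BᵀPB = [3 0; 0 1/2] + [6.2500 13.0000; 13.0000 40.0000] = [9.2500 13.0000; 13.0000 40.5000]
BᵀPA = [-10.0000 -5.3750; -37.0000 -15.5000]
K = S⁻¹·BᵀPA = [0.3696 -0.0787; -1.0322 -0.3574]
A−BK = [0.8252 -0.1277; -0.2407 0.0085]
AᵀP(A−BK) = [1.7540 -0.0128; -0.0128 0.0989]
P' = Q + AᵀP(A−BK) = [21.7540 11.9872; 11.9872 9.0989]
tr(P') = 30.8529


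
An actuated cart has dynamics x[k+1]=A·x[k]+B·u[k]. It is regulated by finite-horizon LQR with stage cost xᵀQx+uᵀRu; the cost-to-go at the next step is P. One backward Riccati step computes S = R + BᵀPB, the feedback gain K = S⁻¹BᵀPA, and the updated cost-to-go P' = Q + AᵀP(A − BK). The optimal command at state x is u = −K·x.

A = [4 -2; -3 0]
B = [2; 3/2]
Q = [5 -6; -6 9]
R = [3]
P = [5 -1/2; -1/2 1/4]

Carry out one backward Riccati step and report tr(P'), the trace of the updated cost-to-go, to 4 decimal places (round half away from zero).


BᵀP = [9.2500 -0.6250]
S = R + BᵀPB = [3] + [17.5625] = [20.5625]
BᵀPA = [38.8750 -18.5000]
K = S⁻¹·BᵀPA = [1.8906 -0.8997]
A−BK = [0.2188 -0.2006; -5.8359 1.3495]
AᵀP(A−BK) = [20.7538 -8.0243; -8.0243 3.3556]
P' = Q + AᵀP(A−BK) = [25.7538 -14.0243; -14.0243 12.3556]
tr(P') = 38.1094

38.1094


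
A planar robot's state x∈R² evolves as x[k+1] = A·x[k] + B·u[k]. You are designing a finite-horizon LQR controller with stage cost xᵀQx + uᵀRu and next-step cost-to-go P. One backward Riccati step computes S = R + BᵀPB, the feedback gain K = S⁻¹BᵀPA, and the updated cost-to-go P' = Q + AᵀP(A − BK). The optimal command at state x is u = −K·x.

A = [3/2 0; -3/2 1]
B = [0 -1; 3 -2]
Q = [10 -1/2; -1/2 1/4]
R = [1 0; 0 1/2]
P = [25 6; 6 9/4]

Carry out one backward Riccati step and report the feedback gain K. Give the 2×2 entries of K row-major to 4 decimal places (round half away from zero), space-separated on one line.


BᵀP = [18.0000 6.7500; -37.0000 -10.5000]
S = R + BᵀPB = [1 0; 0 1/2] + [20.2500 -31.5000; -31.5000 58.0000] = [21.2500 -31.5000; -31.5000 58.5000]
BᵀPA = [16.8750 6.7500; -39.7500 -10.5000]
K = S⁻¹·BᵀPA = [-1.0561 0.2556; -1.2481 -0.0419]
A−BK = [0.2519 -0.0419; -0.8281 0.1495]
AᵀP(A−BK) = [2.5202 -0.3520; -0.3520 0.0852]
P' = Q + AᵀP(A−BK) = [12.5202 -0.8520; -0.8520 0.3352]
tr(P') = 12.8554

-1.0561 0.2556 -1.2481 -0.0419


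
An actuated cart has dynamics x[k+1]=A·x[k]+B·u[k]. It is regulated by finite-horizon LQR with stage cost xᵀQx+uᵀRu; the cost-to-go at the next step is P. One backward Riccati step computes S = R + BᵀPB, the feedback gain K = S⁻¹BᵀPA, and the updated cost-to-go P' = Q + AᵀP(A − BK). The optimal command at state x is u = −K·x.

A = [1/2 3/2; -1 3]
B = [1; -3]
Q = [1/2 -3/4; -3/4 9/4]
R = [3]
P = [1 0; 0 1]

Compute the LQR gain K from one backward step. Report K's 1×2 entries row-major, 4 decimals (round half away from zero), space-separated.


BᵀP = [1.0000 -3.0000]
S = R + BᵀPB = [3] + [10.0000] = [13.0000]
BᵀPA = [3.5000 -7.5000]
K = S⁻¹·BᵀPA = [0.2692 -0.5769]
A−BK = [0.2308 2.0769; -0.1923 1.2692]
AᵀP(A−BK) = [0.3077 -0.2308; -0.2308 6.9231]
P' = Q + AᵀP(A−BK) = [0.8077 -0.9808; -0.9808 9.1731]
tr(P') = 9.9808

0.2692 -0.5769


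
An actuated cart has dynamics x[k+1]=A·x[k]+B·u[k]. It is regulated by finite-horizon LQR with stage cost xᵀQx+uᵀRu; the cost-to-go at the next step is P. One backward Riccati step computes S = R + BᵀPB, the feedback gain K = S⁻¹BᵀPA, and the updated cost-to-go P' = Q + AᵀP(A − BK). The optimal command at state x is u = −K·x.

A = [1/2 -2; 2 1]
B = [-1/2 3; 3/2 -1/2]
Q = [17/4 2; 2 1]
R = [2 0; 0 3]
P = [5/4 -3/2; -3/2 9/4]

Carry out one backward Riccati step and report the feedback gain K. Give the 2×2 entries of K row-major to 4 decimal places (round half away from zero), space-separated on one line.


0.4937 0.4801 -0.1928 -0.4916

BᵀP = [-2.8750 4.1250; 4.5000 -5.6250]
S = R + BᵀPB = [2 0; 0 3] + [7.6250 -10.6875; -10.6875 16.3125] = [9.6250 -10.6875; -10.6875 19.3125]
BᵀPA = [6.8125 9.8750; -9.0000 -14.6250]
K = S⁻¹·BᵀPA = [0.4937 0.4801; -0.1928 -0.4916]
A−BK = [1.3253 -0.2852; 1.1630 0.0340]
AᵀP(A−BK) = [1.2139 0.8049; 0.8049 1.3194]
P' = Q + AᵀP(A−BK) = [5.4639 2.8049; 2.8049 2.3194]
tr(P') = 7.7833


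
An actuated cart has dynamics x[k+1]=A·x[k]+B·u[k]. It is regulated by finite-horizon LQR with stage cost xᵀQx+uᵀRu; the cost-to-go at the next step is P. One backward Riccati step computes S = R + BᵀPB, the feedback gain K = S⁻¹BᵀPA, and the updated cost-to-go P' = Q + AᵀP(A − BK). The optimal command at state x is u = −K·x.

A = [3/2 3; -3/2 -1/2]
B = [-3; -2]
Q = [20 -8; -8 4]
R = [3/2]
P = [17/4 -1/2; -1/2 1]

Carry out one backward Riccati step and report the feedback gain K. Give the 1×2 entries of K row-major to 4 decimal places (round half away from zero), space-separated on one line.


BᵀP = [-11.7500 -0.5000]
S = R + BᵀPB = [3/2] + [36.2500] = [37.7500]
BᵀPA = [-16.8750 -35.0000]
K = S⁻¹·BᵀPA = [-0.4470 -0.9272]
A−BK = [0.1589 0.2185; -2.3940 -2.3543]
AᵀP(A−BK) = [6.5190 6.8543; 6.8543 7.5497]
P' = Q + AᵀP(A−BK) = [26.5190 -1.1457; -1.1457 11.5497]
tr(P') = 38.0687

-0.4470 -0.9272


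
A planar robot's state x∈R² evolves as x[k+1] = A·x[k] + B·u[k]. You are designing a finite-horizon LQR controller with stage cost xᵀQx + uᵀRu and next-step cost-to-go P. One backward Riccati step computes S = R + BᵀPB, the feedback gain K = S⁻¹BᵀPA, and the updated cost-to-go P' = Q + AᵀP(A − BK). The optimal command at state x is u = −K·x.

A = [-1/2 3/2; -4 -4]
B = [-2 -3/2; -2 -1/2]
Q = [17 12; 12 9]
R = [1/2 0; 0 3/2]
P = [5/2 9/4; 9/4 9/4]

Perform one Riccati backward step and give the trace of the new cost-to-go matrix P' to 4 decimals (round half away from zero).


29.3302

BᵀP = [-9.5000 -9.0000; -4.8750 -4.5000]
S = R + BᵀPB = [1/2 0; 0 3/2] + [37.0000 18.7500; 18.7500 9.5625] = [37.5000 18.7500; 18.7500 11.0625]
BᵀPA = [40.7500 21.7500; 20.4375 10.6875]
K = S⁻¹·BᵀPA = [1.0681 0.6356; 0.0370 -0.1111]
A−BK = [1.6919 2.6044; -1.8452 -2.7844]
AᵀP(A−BK) = [1.3410 1.4969; 1.4969 1.9892]
P' = Q + AᵀP(A−BK) = [18.3410 13.4969; 13.4969 10.9892]
tr(P') = 29.3302


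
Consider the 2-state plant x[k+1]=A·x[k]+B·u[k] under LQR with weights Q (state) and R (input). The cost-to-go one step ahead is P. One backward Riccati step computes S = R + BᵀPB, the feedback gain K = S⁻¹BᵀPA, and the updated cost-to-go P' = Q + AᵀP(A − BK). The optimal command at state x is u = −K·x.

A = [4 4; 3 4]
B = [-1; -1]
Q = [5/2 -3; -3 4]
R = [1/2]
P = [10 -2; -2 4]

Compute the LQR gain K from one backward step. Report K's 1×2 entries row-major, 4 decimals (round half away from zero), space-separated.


BᵀP = [-8.0000 -2.0000]
S = R + BᵀPB = [1/2] + [10.0000] = [10.5000]
BᵀPA = [-38.0000 -40.0000]
K = S⁻¹·BᵀPA = [-3.6190 -3.8095]
A−BK = [0.3810 0.1905; -0.6190 0.1905]
AᵀP(A−BK) = [10.4762 7.2381; 7.2381 7.6190]
P' = Q + AᵀP(A−BK) = [12.9762 4.2381; 4.2381 11.6190]
tr(P') = 24.5952

-3.6190 -3.8095
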